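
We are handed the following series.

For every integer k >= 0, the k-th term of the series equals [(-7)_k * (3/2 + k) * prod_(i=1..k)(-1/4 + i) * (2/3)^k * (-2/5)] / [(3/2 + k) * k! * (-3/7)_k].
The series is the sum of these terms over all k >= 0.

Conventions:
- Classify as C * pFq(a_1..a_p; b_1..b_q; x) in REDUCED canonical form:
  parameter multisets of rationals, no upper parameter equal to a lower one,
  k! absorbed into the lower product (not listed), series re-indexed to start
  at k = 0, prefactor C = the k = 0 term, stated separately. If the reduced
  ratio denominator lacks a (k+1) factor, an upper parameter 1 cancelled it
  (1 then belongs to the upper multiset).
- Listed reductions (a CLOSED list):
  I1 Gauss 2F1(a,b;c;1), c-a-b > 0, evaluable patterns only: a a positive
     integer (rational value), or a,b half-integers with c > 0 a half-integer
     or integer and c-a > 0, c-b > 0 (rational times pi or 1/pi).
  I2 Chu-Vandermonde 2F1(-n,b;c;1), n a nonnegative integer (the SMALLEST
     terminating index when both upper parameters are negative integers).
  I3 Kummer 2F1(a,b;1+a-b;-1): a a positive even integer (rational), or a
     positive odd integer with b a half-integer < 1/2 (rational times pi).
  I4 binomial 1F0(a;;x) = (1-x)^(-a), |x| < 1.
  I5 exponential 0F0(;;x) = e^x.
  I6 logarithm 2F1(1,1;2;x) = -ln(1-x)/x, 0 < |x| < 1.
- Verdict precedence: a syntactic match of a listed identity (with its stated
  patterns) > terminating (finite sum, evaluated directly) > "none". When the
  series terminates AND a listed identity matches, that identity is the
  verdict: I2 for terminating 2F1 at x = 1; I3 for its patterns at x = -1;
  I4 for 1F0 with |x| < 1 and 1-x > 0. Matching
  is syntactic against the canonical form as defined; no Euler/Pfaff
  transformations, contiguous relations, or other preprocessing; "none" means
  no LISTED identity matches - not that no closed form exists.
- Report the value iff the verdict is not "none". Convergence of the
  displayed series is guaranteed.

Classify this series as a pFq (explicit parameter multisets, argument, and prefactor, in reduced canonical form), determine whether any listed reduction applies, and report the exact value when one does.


This is -2/5 * 2F1(-7, 3/4; -3/7; 2/3) in reduced canonical form. Verdict: terminating - upper parameter -7 makes this a finite sum (last index 7), evaluated exactly. Hence: 1326939139/11645337600.

Key observation: t_0 = -2/5 here, and k + 3/2 divides numerator and denominator alike; prefactor -2/5 after cancelling.
Consecutive-term ratio: r(k) = (2/3) * (k-7) (k+3/4) / [(k-3/7) (k+1)] - poly over poly, x = (2/3) from leading terms; C = -2/5 at k = 0.


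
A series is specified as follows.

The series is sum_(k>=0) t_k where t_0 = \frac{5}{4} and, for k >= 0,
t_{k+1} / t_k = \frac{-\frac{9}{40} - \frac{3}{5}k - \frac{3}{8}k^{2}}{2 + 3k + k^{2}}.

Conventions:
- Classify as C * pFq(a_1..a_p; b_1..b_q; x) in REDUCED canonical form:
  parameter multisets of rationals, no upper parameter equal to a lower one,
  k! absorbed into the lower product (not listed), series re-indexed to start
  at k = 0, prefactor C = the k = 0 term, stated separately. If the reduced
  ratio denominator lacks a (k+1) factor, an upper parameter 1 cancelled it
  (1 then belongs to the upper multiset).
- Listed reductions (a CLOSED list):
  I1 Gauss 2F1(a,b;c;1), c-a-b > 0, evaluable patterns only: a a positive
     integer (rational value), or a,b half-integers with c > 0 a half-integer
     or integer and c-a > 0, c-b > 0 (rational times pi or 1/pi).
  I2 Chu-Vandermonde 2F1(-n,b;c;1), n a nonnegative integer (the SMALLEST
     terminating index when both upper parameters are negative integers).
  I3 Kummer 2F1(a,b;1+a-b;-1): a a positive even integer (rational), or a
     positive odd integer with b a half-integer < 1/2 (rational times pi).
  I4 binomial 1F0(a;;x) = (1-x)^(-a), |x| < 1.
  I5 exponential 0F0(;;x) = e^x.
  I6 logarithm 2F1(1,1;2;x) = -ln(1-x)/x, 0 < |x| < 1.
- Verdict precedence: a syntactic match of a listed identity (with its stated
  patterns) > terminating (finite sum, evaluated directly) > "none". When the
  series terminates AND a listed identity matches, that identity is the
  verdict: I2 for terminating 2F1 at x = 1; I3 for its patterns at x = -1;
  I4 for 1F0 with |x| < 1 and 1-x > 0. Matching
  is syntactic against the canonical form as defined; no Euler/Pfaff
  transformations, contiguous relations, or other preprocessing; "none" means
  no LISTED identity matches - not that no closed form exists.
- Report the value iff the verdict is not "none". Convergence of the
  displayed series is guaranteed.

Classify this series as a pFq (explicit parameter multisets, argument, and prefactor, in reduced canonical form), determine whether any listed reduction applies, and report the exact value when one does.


At argument -\frac{3}{8}: a 2F1 with upper {\frac{3}{5}, 1}, lower {2}, scaled by C = \frac{5}{4}. Verdict: none here - no I1-I6 shape fits x = -\frac{3}{8} with lower {2}.

Key step: from the first term \frac{5}{4}: roots of the ratio polynomials (C = 5/4) are the negated parameters.
Step ratio: r(k) = -\frac{3}{8} * (k+\frac{3}{5}) (k+1) / [(k+2) (k+1)] - rational in k. x = -\frac{3}{8}; t_0 = \frac{5}{4}; negate the roots.


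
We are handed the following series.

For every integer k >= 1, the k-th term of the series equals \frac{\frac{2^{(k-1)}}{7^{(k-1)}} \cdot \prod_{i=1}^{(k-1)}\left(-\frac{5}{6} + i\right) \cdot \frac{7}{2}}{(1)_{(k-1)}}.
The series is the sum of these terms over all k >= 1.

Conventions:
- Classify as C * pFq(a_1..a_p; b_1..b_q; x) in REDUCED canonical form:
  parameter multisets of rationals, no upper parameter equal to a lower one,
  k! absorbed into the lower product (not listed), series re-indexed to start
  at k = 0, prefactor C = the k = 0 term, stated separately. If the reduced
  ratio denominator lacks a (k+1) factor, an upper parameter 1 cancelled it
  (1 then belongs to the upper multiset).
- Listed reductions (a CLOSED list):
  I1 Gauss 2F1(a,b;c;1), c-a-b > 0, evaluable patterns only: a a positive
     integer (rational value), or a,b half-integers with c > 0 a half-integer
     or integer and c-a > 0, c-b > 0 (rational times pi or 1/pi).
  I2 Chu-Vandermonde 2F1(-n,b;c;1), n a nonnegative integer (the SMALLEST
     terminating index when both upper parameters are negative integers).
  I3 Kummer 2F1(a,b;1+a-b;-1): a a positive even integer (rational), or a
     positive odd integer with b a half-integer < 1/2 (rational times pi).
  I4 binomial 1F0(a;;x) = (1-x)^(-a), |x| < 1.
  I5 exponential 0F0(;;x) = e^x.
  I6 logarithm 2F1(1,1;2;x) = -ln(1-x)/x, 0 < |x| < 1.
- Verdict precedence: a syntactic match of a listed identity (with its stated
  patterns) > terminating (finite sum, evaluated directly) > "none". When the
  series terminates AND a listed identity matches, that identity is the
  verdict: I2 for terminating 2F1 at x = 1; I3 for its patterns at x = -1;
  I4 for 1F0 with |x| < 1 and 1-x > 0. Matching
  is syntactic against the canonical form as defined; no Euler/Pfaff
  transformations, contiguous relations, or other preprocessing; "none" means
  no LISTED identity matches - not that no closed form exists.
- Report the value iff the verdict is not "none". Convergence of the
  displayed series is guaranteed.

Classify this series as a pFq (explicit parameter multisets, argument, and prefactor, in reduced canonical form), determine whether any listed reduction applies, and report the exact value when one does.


First insight: x = \frac{2}{7} and (1)_k (prefactor 7/2) is k! itself.
Term ratio: r(k) = \frac{2}{7} * (k+\frac{1}{6}) / [(k+1)] - rational in k. x = \frac{2}{7}; t_0 = \frac{7}{2}; negate the roots.

At argument \frac{2}{7}: a 1F0 with upper {\frac{1}{6}}, lower {-}, scaled by C = \frac{7}{2}. Verdict: the binomial series (I4) matches (the 1F0 binomial series: exponent -1/6, x = \frac{2}{7}). Sum: \frac{7}{2} \cdot \left(\frac{5}{7}\right)^{-\frac{1}{6}}.


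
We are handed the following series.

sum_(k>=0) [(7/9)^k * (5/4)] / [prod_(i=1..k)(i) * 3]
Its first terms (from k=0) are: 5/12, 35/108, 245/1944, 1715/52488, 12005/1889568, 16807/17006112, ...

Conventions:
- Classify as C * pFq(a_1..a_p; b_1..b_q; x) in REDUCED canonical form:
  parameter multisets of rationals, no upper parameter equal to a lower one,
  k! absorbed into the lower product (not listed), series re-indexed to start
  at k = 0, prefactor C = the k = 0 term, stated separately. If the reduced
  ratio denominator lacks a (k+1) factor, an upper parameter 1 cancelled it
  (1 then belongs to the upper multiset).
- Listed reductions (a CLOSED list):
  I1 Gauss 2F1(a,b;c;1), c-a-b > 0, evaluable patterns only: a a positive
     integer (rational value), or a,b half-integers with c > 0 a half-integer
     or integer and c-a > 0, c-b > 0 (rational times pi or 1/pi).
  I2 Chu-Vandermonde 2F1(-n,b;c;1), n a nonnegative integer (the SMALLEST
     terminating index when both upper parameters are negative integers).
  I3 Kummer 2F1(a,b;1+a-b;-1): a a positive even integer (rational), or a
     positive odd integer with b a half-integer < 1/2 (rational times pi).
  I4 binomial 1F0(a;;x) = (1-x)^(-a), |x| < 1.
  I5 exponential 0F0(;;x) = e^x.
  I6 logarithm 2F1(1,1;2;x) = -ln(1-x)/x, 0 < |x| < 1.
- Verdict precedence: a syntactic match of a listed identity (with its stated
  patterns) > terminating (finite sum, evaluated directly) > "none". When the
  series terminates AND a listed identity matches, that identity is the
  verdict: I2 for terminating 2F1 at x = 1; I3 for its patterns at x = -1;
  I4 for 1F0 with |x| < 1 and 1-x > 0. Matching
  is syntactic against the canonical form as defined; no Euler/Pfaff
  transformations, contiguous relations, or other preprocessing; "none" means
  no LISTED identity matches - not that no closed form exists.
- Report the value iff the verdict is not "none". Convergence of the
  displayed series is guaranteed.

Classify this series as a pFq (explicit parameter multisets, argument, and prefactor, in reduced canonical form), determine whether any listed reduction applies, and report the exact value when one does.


Classification (C = 5/12): 0F0 with upper {-}, lower {-}, argument x = 7/9. Verdict: exponential (I5) fires (the 0F0 exponential series at x = 7/9). Value: (5/12) * e^(7/9).

Structural cue: t_0 = 5/12 here, and the constant factors (C = 5/12) combine into one prefactor.
Adjacent-term ratio: r(k) = (7/9) * 1 / [(k+1)] - rational; roots negated = parameters, x = (7/9), C = 5/12.


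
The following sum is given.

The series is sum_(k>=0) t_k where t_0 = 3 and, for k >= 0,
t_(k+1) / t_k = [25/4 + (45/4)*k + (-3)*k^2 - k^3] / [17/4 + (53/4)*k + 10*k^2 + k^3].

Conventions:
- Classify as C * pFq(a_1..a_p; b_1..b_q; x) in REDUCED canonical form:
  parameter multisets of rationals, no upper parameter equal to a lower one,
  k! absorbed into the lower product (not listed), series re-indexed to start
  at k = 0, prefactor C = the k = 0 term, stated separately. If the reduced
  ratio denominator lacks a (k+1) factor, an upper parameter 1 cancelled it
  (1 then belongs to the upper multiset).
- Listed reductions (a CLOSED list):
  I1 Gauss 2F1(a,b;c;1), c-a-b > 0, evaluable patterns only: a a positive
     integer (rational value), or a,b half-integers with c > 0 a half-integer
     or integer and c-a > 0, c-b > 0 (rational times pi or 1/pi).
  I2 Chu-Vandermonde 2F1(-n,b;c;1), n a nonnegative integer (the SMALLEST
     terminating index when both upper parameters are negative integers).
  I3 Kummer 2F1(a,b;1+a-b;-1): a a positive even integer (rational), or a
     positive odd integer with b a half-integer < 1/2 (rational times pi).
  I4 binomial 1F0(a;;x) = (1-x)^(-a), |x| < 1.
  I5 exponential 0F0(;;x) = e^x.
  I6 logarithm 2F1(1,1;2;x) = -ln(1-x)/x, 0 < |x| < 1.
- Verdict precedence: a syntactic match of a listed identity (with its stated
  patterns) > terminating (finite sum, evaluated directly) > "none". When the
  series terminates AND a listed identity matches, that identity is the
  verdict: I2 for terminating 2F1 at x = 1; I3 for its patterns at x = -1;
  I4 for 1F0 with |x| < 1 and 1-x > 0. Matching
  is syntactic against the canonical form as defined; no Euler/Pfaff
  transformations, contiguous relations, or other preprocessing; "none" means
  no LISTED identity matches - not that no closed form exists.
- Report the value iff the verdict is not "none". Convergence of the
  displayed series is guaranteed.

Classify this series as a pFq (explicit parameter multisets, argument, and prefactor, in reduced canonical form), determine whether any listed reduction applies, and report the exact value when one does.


The series (x = -1) is 2F1: upper {-5/2, 5}, lower {17/2}, prefactor 3. Verdict: this is Kummer (I3) (x = -1; c = 17/2 equals 1+a-b for upper {-5/2, 5}: listed pattern). Its exact value is (405405/131072) * pi.

Key observation: t_0 being 3, cancel k + 1/2 from the displayed ratio first; then prefactor 3.
Term ratio: r(k) = (-1) * (k-5/2) (k+5) / [(k+17/2) (k+1)] - poly over poly, x = (-1) from leading terms; C = 3 at k = 0.


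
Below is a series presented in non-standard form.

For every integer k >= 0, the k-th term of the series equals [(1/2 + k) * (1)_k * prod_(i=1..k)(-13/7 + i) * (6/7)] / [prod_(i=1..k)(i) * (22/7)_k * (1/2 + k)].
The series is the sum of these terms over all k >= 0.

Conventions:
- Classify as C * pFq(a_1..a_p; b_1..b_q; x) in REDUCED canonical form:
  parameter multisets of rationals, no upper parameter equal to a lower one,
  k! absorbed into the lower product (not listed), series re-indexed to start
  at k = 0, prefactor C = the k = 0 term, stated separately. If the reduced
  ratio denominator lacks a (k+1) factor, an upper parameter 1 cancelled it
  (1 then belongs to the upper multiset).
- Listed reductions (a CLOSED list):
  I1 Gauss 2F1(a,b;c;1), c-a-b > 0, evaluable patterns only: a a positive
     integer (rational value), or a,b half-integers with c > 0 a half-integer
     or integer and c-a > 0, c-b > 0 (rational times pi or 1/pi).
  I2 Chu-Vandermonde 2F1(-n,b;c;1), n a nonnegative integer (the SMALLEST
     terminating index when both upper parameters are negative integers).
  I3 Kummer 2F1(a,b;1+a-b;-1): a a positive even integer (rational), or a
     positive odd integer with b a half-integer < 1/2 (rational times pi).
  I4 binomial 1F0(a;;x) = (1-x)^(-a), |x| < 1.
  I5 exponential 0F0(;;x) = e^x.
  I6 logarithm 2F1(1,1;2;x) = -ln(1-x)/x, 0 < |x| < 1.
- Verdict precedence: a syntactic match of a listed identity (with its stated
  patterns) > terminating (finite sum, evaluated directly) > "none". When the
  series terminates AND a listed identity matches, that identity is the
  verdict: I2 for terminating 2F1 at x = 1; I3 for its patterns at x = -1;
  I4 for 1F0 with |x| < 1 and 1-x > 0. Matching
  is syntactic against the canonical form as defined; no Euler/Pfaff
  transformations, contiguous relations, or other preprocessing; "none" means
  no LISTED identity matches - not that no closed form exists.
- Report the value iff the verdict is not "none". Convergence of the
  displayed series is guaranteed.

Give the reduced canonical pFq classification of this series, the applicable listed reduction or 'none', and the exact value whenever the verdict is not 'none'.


Classification (C = 6/7): 2F1 with upper {-6/7, 1}, lower {22/7}, argument x = 1. Verdict: this is Gauss's theorem (I1) (x = 1: the Gamma ratio telescopes since c-a-b = 3 > 0 and a = 1 in Z>0). Its exact value is 30/49.

Key step: x = 1 and k + 1/2 divides numerator and denominator alike; prefactor 6/7 after cancelling.
Consecutive-term ratio: r(k) = 1 * (k-6/7) (k+1) / [(k+22/7) (k+1)] - rational in k. x = 1; t_0 = 6/7; negate the roots.


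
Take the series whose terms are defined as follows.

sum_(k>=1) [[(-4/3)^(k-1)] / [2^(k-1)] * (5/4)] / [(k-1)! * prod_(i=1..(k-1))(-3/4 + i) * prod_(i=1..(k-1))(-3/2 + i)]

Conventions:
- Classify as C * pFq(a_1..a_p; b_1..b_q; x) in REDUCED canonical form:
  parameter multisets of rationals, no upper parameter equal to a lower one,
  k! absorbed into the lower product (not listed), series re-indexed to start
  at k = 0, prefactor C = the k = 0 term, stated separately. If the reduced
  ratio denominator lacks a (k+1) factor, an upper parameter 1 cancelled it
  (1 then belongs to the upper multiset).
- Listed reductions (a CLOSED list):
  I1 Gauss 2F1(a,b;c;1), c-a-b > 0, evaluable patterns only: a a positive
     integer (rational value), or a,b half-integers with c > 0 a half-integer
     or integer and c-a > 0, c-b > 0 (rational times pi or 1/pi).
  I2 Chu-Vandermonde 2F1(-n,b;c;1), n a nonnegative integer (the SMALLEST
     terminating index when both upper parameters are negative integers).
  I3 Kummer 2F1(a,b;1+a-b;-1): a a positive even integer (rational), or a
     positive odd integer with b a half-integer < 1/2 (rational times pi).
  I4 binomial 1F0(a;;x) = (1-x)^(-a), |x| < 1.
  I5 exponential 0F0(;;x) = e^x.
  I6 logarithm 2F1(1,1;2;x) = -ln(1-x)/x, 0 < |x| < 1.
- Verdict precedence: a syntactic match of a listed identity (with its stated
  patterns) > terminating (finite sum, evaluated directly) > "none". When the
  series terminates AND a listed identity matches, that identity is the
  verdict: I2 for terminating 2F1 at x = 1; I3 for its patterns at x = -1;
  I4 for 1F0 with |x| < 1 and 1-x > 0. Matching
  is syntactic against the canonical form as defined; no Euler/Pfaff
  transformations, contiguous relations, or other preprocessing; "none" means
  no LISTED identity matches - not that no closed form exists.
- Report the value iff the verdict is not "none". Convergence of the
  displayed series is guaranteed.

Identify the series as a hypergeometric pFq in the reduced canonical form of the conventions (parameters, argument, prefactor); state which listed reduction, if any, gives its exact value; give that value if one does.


Canonical form: C = 5/4 times 0F2 with upper {-}, lower {-1/2, 1/4}, x = -2/3. Verdict: none. Every listed pattern misses the 0F2 form at -2/3, upper {-}.

Key observation: x = (-2/3) and the two k-th powers (C = 5/4, x = -2/3) combine into one argument.
Step ratio: r(k) = (-2/3) * 1 / [(k-1/2) (k+1/4) (k+1)] - rational; roots negated = parameters, x = (-2/3), C = 5/4.


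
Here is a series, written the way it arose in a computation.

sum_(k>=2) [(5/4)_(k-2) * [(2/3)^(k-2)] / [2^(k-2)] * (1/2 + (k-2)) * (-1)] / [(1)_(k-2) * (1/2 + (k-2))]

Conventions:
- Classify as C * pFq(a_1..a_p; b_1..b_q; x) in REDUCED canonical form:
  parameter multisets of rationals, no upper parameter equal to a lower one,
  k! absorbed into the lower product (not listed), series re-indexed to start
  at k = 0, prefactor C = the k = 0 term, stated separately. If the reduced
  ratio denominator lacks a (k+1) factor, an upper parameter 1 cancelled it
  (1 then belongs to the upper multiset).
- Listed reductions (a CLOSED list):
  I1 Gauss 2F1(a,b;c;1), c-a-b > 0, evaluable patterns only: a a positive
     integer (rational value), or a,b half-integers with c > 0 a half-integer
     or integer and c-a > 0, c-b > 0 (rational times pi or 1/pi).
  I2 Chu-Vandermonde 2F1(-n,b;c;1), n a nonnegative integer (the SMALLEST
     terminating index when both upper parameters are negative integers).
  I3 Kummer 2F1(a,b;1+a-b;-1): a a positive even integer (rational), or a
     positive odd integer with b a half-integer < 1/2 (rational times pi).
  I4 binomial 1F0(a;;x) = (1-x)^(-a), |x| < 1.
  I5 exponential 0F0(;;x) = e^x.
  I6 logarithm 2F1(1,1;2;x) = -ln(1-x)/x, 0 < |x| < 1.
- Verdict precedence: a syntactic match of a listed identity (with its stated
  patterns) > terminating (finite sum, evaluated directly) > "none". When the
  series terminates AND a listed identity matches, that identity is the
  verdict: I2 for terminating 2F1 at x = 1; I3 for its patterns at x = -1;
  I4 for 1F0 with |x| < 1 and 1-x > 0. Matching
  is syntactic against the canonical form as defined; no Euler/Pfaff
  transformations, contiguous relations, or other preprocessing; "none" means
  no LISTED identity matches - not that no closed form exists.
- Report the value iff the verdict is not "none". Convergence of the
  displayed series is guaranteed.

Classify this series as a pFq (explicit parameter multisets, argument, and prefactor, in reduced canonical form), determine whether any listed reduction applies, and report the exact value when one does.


x = 1/3 here; the reduced form reads 1F0, upper {5/4}, lower {-}, C = -1. Verdict (x = 1/3): the I4 binomial reduction applies (the 1F0 binomial series: exponent -5/4, x = 1/3). Its exact value is (-1) * (2/3)^(-5/4).

Key observation: t_0 being -1, (1)_k (C = -1, x = 1/3) is k! itself.
Consecutive-term ratio: r(k) = (1/3) * (k+5/4) / [(k+1)] ; factor over Q: parameters, x = (1/3), and C = -1.


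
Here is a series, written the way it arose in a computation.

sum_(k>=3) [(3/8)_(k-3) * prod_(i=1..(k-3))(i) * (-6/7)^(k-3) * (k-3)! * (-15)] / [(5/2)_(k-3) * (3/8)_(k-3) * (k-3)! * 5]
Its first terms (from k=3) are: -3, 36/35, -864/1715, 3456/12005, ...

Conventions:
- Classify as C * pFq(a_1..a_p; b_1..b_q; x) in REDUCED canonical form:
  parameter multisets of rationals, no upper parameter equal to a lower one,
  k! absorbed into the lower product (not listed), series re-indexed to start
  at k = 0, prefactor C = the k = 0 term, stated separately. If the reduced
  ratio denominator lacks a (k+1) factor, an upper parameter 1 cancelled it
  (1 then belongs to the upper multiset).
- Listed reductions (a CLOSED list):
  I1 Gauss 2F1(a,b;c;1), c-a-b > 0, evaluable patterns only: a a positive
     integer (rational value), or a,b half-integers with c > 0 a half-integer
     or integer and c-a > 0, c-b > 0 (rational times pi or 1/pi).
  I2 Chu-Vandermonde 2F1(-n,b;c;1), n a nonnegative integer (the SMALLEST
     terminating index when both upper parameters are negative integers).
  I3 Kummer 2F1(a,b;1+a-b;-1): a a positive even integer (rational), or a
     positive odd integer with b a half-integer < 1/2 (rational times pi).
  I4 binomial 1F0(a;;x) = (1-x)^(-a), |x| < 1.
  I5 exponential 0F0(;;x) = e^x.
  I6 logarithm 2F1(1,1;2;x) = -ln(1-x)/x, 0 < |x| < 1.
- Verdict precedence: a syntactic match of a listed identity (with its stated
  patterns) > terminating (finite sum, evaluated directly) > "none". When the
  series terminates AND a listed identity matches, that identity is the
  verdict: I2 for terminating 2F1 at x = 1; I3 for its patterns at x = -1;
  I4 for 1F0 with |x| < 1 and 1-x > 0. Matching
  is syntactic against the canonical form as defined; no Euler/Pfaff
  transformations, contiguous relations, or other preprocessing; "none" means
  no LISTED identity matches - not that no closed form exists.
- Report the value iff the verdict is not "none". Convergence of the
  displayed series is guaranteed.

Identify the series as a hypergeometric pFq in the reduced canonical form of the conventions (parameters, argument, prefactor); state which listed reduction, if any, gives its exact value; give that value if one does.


Reduced: x = -6/7, 2F1, upper = {1, 1}, lower = {5/2}, C = -3. Verdict: none. A 2F1 with upper {1, 1} fits none of I1-I6 at x = -6/7; the sum runs forever.

First insight: x = (-6/7) and the parameter 3/8 appears in both the upper and lower lists and cancels.
Ratio: r(k) = (-6/7) * (k+1) (k+1) / [(k+5/2) (k+1)] - rational in k, leading ratio (-6/7); with t_0 = -3, classification follows.


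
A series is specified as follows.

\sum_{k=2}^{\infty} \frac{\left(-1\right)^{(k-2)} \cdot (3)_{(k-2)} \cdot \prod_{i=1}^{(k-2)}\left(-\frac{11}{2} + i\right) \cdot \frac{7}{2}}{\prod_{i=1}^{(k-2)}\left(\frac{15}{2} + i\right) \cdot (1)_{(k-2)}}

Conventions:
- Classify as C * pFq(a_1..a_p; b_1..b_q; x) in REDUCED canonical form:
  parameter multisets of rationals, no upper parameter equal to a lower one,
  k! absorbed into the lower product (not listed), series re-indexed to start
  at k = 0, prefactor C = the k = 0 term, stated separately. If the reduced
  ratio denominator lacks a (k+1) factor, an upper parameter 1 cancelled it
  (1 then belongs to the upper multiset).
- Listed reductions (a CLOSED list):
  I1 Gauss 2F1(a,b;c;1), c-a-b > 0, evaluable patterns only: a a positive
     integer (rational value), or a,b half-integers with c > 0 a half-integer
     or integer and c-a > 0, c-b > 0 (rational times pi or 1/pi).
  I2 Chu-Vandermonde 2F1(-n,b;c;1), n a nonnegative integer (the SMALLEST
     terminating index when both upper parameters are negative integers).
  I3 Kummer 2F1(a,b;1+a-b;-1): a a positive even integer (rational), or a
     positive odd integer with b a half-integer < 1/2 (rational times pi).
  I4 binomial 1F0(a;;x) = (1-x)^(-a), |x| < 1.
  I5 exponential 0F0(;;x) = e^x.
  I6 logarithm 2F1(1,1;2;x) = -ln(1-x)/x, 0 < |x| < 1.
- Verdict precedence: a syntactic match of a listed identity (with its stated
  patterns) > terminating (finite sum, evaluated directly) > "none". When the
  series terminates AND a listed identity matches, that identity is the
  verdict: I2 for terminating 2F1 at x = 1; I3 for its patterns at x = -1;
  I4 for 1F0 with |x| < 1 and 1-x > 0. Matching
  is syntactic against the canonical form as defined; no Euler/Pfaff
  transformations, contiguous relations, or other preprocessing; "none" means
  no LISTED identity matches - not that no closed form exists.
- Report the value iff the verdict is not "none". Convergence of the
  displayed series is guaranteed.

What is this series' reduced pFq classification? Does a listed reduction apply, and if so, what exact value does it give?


x = -1 here; the reduced form reads 2F1, upper {-\frac{9}{2}, 3}, lower {\frac{17}{2}}, C = \frac{7}{2}. Verdict: this is the Kummer evaluation I3 (x = -1; c = \frac{17}{2} equals 1+a-b for upper {-\frac{9}{2}, 3}: listed pattern). Its exact value is \frac{315315}{65536} \cdot \pi.

Key step: t_0 = \frac{7}{2} here, and the running product (C = 7/2) telescopes to a rising factorial.
Term ratio: r(k) = -1 * (k-\frac{9}{2}) (k+3) / [(k+\frac{17}{2}) (k+1)] - rational in k, leading ratio -1; with t_0 = \frac{7}{2}, classification follows.


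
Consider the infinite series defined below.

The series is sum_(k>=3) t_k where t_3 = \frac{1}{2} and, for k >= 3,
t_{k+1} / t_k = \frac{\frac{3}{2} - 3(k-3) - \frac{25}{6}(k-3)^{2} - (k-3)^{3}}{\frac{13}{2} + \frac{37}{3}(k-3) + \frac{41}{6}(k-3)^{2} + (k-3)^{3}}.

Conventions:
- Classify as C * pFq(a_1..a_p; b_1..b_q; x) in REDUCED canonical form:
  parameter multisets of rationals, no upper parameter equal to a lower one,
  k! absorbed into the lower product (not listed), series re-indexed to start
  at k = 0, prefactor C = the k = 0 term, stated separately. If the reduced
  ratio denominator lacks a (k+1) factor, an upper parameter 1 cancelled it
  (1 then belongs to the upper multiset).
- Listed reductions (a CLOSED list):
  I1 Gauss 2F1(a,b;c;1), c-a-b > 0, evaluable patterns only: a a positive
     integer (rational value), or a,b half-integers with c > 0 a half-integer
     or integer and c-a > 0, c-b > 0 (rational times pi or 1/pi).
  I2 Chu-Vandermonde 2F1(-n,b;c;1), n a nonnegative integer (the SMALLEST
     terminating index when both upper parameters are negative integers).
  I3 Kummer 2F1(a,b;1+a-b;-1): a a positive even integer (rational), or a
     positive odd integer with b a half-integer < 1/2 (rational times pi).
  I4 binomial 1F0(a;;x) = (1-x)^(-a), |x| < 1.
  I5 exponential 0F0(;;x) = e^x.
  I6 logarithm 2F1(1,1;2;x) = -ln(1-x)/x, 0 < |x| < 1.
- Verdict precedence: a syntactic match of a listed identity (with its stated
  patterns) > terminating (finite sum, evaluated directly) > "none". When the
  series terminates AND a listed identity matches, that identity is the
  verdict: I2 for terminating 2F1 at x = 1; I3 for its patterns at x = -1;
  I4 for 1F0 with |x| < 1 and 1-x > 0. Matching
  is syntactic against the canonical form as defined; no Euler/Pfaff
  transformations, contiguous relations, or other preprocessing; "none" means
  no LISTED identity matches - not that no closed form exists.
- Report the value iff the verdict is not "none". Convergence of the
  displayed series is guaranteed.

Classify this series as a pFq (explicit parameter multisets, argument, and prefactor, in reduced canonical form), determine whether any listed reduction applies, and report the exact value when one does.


This is \frac{1}{2} * 2F1(-\frac{1}{3}, 3; \frac{13}{3}; -1) in reduced canonical form. Verdict: none. Every listed pattern misses the 2F1 form at -1, upper {-\frac{1}{3}, 3}.

The tell: with t_0 = \frac{1}{2}, cancel k + 3/2 from the displayed ratio first; then prefactor 1/2.
Adjacent-term ratio: r(k) = -1 * (k-\frac{1}{3}) (k+3) / [(k+\frac{13}{3}) (k+1)] ; factor over Q: parameters, x = -1, and C = \frac{1}{2}.


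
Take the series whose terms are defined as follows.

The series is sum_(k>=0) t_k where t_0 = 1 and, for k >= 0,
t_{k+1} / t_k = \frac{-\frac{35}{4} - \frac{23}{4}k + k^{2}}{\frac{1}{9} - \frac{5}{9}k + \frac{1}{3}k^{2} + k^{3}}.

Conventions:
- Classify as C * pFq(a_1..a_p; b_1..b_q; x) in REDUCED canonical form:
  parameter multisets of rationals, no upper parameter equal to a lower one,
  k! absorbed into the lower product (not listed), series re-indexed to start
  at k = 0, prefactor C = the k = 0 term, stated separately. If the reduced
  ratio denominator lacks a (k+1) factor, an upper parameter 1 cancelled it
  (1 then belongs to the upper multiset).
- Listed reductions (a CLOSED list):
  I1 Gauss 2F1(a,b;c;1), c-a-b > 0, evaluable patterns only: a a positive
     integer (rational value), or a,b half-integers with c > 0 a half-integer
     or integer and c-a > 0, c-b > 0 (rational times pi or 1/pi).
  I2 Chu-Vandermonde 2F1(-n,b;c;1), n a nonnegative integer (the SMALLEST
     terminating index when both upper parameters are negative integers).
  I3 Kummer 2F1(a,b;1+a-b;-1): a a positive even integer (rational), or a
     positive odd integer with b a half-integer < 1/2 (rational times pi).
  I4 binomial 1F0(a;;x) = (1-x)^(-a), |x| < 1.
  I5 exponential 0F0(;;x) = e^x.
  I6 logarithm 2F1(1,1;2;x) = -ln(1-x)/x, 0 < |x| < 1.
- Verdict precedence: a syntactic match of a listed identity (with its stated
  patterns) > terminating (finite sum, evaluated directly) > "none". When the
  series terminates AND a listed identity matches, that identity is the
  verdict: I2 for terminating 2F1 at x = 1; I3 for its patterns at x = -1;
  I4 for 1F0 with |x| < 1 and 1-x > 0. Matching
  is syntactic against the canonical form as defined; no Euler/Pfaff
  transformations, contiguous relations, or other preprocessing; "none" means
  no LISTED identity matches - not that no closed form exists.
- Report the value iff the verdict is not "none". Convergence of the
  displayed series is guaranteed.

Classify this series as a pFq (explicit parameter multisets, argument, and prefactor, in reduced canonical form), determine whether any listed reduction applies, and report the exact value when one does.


The series (x = 1) is 2F2: upper {-7, \frac{5}{4}}, lower {-\frac{1}{3}, -\frac{1}{3}}, prefactor 1. Verdict: terminating - upper parameter -7 makes this a finite sum (last index 7), evaluated exactly. Value: -\frac{140644317365231}{1207875665920}.

Structural cue: x = 1 and factor the ratio over Q (C = 1): negated roots = parameters.
Term ratio: r(k) = 1 * (k-7) (k+\frac{5}{4}) / [(k-\frac{1}{3}) (k-\frac{1}{3}) (k+1)] - rational; roots negated = parameters, x = 1, C = 1.


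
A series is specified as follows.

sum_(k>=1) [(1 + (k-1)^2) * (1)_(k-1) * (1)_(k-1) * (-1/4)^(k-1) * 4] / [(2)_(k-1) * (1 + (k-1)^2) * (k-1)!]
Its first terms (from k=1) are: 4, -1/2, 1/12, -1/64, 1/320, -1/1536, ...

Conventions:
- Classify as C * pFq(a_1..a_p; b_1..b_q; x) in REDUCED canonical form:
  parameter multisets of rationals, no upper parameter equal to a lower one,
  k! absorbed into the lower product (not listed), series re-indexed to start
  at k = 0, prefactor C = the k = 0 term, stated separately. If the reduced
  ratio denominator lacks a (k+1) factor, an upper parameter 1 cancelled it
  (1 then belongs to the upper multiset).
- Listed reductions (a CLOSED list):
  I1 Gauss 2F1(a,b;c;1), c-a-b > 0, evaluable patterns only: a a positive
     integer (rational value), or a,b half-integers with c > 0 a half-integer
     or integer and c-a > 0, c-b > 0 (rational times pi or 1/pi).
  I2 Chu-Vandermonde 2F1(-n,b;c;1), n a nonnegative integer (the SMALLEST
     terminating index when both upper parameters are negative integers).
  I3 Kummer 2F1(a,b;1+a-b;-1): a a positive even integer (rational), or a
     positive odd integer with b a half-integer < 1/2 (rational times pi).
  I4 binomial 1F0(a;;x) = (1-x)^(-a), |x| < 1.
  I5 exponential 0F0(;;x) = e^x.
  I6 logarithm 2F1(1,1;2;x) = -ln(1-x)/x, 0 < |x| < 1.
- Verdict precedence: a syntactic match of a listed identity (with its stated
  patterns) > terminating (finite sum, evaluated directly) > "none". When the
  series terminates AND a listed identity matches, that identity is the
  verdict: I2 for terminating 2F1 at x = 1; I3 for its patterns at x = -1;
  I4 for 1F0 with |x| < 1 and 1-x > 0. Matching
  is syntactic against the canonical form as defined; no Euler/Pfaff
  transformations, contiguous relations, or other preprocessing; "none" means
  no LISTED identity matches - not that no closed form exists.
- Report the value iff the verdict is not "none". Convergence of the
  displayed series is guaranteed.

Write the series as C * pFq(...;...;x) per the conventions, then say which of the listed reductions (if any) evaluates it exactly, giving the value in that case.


At argument -1/4: a 2F1 with upper {1, 1}, lower {2}, scaled by C = 4. Verdict: the logarithmic series (I6) applies (the logarithm: parameters (1,1;2), x = -1/4). Hence: 16 * ln(5/4).

First insight: from the first term 4: the factor k^2 + 1 cancels (top and bottom), leaving prefactor 4.
Consecutive-term ratio: r(k) = (-1/4) * (k+1) (k+1) / [(k+2) (k+1)] - rational in k, leading ratio (-1/4); with t_0 = 4, classification follows.


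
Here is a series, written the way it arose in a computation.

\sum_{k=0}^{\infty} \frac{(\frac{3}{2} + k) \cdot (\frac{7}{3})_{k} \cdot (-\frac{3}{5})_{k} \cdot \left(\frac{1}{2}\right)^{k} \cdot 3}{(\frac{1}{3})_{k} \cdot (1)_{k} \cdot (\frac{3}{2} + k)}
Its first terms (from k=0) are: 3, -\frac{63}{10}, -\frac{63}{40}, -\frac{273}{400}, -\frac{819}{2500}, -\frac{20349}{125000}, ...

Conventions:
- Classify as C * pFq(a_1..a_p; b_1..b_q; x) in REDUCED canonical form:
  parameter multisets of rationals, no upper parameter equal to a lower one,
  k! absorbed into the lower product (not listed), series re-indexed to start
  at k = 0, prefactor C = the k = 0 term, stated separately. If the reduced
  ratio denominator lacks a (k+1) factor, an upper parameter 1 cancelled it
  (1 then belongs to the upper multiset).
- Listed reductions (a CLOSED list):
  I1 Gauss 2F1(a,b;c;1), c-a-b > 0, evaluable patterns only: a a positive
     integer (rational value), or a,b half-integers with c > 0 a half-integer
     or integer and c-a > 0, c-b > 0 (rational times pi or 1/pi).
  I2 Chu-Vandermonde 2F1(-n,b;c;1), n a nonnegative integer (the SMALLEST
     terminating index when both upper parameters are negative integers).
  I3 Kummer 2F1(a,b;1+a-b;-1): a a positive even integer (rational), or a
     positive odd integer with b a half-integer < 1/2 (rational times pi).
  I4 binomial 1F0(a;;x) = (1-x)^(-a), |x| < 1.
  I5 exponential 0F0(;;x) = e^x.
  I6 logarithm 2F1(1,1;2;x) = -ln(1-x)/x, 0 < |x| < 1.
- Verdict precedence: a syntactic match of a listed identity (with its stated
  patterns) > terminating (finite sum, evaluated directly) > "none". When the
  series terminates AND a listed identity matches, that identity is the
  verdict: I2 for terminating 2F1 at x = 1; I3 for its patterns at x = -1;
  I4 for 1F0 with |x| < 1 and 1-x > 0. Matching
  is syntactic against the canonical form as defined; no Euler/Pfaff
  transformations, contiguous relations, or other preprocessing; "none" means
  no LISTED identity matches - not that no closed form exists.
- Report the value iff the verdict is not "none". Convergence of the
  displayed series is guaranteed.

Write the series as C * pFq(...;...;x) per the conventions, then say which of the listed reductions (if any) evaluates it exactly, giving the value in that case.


This is 3 * 2F1(-\frac{3}{5}, \frac{7}{3}; \frac{1}{3}; \frac{1}{2}) in reduced canonical form. Verdict: none - this 2F1 at x = \frac{1}{2} matches no listed pattern, and upper {-\frac{3}{5}, \frac{7}{3}} holds no stopper.

Key observation: t_0 = 3 here, and the factor k + 3/2 cancels (top and bottom), leaving C = 3.
Adjacent-term ratio: r(k) = \frac{1}{2} * (k-\frac{3}{5}) (k+\frac{7}{3}) / [(k+\frac{1}{3}) (k+1)] - rational; roots negated = parameters, x = \frac{1}{2}, C = 3.


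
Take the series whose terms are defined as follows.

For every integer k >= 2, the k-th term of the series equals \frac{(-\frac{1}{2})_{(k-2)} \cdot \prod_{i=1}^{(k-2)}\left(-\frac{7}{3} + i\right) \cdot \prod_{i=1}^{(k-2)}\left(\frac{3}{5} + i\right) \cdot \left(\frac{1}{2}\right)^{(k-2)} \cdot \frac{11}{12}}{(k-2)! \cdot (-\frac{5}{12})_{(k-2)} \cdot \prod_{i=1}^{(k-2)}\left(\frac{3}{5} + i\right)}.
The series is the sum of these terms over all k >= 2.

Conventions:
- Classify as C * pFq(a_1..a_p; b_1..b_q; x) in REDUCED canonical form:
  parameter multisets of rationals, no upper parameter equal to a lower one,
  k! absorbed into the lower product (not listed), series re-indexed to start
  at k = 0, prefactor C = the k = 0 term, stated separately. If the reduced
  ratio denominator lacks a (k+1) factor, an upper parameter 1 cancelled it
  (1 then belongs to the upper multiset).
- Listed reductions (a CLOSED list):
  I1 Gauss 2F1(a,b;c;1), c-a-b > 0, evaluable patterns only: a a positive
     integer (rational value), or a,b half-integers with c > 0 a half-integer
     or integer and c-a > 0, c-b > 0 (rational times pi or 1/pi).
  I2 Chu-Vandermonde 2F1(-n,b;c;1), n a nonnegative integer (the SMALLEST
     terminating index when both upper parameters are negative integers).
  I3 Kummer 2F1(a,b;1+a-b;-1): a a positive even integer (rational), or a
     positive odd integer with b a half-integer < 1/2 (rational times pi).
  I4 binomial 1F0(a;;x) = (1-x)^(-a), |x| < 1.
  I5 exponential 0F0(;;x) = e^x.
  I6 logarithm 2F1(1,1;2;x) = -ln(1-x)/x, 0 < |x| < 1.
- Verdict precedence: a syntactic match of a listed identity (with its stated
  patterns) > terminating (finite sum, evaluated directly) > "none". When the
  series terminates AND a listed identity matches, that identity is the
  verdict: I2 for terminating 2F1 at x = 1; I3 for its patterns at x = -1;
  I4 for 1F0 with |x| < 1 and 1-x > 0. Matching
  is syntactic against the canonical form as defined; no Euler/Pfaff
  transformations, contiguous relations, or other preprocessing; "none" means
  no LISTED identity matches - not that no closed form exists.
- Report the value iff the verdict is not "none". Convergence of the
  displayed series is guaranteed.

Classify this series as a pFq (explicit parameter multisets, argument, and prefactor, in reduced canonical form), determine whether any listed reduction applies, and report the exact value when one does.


Classification (C = \frac{11}{12}): 2F1 with upper {-\frac{4}{3}, -\frac{1}{2}}, lower {-\frac{5}{12}}, argument x = \frac{1}{2}. Verdict: no listed reduction: x = \frac{1}{2} and upper {-\frac{4}{3}, -\frac{1}{2}} fail every I1-I6 pattern.

The tell: x = \frac{1}{2} and the running product (C = 11/12, x = 1/2) telescopes to a rising factorial.
Ratio: r(k) = \frac{1}{2} * (k-\frac{4}{3}) (k-\frac{1}{2}) / [(k-\frac{5}{12}) (k+1)] - rational in k, leading ratio \frac{1}{2}; with t_0 = \frac{11}{12}, classification follows.


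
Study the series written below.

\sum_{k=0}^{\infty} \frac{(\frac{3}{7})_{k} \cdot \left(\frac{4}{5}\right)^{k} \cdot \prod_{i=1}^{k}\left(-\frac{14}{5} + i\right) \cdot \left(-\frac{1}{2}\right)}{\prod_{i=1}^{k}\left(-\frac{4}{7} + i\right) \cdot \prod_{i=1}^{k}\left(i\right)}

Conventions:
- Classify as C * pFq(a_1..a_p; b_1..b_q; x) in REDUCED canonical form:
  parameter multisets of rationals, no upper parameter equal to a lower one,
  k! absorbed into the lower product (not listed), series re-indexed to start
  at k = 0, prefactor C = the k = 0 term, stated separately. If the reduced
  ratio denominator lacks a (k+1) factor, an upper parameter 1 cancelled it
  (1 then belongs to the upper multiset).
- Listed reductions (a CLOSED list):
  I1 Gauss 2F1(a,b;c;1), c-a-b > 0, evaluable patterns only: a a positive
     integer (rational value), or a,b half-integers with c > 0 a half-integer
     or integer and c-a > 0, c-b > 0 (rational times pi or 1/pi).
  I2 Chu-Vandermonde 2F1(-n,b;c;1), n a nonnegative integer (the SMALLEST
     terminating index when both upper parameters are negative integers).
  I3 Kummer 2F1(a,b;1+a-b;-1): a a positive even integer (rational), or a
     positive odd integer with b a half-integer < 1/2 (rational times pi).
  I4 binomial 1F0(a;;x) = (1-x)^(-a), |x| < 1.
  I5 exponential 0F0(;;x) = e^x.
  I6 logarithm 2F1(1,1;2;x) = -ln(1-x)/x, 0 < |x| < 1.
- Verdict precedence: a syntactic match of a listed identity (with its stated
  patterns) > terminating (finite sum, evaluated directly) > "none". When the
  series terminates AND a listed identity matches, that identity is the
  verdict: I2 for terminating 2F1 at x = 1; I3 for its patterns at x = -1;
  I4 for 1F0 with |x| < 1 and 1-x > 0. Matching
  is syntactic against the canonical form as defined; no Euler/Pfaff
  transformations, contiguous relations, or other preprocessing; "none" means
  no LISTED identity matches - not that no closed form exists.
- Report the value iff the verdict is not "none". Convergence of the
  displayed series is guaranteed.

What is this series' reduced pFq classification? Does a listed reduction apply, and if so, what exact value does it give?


x = \frac{4}{5} here; the reduced form reads 1F0, upper {-\frac{9}{5}}, lower {-}, C = -\frac{1}{2}. Verdict (x = \frac{4}{5}): the binomial series (I4) applies (the 1F0 binomial series: exponent 9/5, x = \frac{4}{5}). Sum: \left(-\frac{1}{2}\right) \cdot \left(\frac{1}{5}\right)^{\frac{9}{5}}.

The tell: t_0 being -\frac{1}{2}, the lower running product (C = -1/2, x = 4/5) is a rising factorial.
Step ratio: r(k) = \frac{4}{5} * (k-\frac{9}{5}) / [(k+1)] ; factor over Q: parameters, x = \frac{4}{5}, and C = -\frac{1}{2}.
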